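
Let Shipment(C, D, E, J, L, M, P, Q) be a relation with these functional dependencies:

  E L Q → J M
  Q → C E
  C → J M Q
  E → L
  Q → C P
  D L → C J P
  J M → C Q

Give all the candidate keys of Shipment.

{C, D}, {D, E}, {D, L}, {D, Q}, {D, J, M}

{C, D}⁺: C→JMQ adds J, M, Q; Q→CP adds P; Q→CE adds E; E→L adds L → {C, D, E, J, L, M, P, Q}. Minimal: {D}⁺ = {D}; {C}⁺ = {C, E, J, L, M, P, Q} — none reach the full schema.
{D, E}⁺: E→L adds L; DL→CJP adds C, J, P; C→JMQ adds M, Q → {C, D, E, J, L, M, P, Q}. Minimal: {E}⁺ = {E, L}; {D}⁺ = {D} — none reach the full schema.
{D, L}⁺: DL→CJP adds C, J, P; C→JMQ adds M, Q; Q→CE adds E → {C, D, E, J, L, M, P, Q}. Minimal: {L}⁺ = {L}; {D}⁺ = {D} — none reach the full schema.
{D, Q}⁺: Q→CE adds C, E; C→JMQ adds J, M; E→L adds L; Q→CP adds P → {C, D, E, J, L, M, P, Q}. Minimal: {Q}⁺ = {C, E, J, L, M, P, Q}; {D}⁺ = {D} — none reach the full schema.
{D, J, M}⁺: JM→CQ adds C, Q; Q→CE adds E; E→L adds L; Q→CP adds P → {C, D, E, J, L, M, P, Q}. Minimal: {J, M}⁺ = {C, E, J, L, M, P, Q}; {D, M}⁺ = {D, M}; {D, J}⁺ = {D, J} — none reach the full schema.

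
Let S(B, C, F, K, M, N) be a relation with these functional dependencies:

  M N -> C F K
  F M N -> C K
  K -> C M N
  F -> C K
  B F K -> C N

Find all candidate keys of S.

Attribute B never appears on the right-hand side of any dependency, so B must belong to every candidate key.
{B}⁺ = {B}, which is not all of the schema, so we must add further attributes.
{B, F}⁺: F→CK adds C, K; BFK→CN adds N; K→CMN adds M → {B, C, F, K, M, N}. Minimal: {F}⁺ = {C, F, K, M, N}; {B}⁺ = {B} — none reach the full schema.
{B, K}⁺: K→CMN adds C, M, N; MN→CFK adds F → {B, C, F, K, M, N}. Minimal: {K}⁺ = {C, F, K, M, N}; {B}⁺ = {B} — none reach the full schema.
{B, M, N}⁺: MN→CFK adds C, F, K → {B, C, F, K, M, N}. Minimal: {M, N}⁺ = {C, F, K, M, N}; {B, N}⁺ = {B, N}; {B, M}⁺ = {B, M} — none reach the full schema.
Any other superkey contains one of these as a subset, so there are no further candidate keys.

BF; BK; BMN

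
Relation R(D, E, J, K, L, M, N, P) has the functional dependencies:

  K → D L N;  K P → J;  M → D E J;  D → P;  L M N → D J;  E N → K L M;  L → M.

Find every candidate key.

{K}, {E, N}, {L, N}, {M, N}

{K}⁺: K→DLN adds D, L, N; D→P adds P; L→M adds M; KP→J adds J; M→DEJ adds E → {D, E, J, K, L, M, N, P}.
{E, N}⁺: EN→KLM adds K, L, M; K→DLN adds D; M→DEJ adds J; D→P adds P → {D, E, J, K, L, M, N, P}. Minimal: {N}⁺ = {N}; {E}⁺ = {E} — none reach the full schema.
{L, N}⁺: L→M adds M; M→DEJ adds D, E, J; D→P adds P; EN→KLM adds K → {D, E, J, K, L, M, N, P}. Minimal: {N}⁺ = {N}; {L}⁺ = {D, E, J, L, M, P} — none reach the full schema.
{M, N}⁺: M→DEJ adds D, E, J; D→P adds P; EN→KLM adds K, L → {D, E, J, K, L, M, N, P}. Minimal: {N}⁺ = {N}; {M}⁺ = {D, E, J, M, P} — none reach the full schema.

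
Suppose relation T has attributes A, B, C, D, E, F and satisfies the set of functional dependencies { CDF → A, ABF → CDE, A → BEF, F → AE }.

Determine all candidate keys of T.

{A}; {F}

{A}⁺: A→BEF adds B, E, F; ABF→CDE adds C, D → {A, B, C, D, E, F}.
{F}⁺: F→AE adds A, E; A→BEF adds B; ABF→CDE adds C, D → {A, B, C, D, E, F}.
Any other superkey contains one of these as a subset, so there are no further candidate keys.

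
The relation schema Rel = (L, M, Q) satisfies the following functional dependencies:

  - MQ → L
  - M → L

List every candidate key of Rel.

Attributes M, Q never appear on any right-hand side, so every candidate key must contain {M, Q}.
{M, Q}⁺ = {L, M, Q}, which is all of the schema, so {M, Q} is the only candidate key.

{M, Q}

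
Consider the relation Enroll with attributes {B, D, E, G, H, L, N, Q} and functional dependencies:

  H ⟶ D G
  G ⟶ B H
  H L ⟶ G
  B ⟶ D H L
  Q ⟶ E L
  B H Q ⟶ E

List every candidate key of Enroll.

(B, N, Q), (G, N, Q), (H, N, Q)

Attributes N, Q never appear on any right-hand side, so every candidate key must contain {N, Q}.
{N, Q}⁺ = {E, L, N, Q}, which is not all of the schema, so we must add further attributes.
{B, N, Q}⁺: B→DHL adds D, H, L; Q→EL adds E; H→DG adds G → {B, D, E, G, H, L, N, Q}. Minimal: {N, Q}⁺ = {E, L, N, Q}; {B, Q}⁺ = {B, D, E, G, H, L, Q}; {B, N}⁺ = {B, D, G, H, L, N} — none reach the full schema.
{G, N, Q}⁺: G→BH adds B, H; B→DHL adds D, L; Q→EL adds E → {B, D, E, G, H, L, N, Q}. Minimal: {N, Q}⁺ = {E, L, N, Q}; {G, Q}⁺ = {B, D, E, G, H, L, Q}; {G, N}⁺ = {B, D, G, H, L, N} — none reach the full schema.
{H, N, Q}⁺: H→DG adds D, G; G→BH adds B; B→DHL adds L; Q→EL adds E → {B, D, E, G, H, L, N, Q}. Minimal: {N, Q}⁺ = {E, L, N, Q}; {H, Q}⁺ = {B, D, E, G, H, L, Q}; {H, N}⁺ = {B, D, G, H, L, N} — none reach the full schema.
Any other superkey contains one of these as a subset, so there are no further candidate keys.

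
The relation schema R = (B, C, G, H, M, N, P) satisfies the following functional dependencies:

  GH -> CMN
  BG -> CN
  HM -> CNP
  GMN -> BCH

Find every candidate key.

{G, H}, {B, G, M}, {G, M, N}

Attribute G never appears on the right-hand side of any dependency, so G must belong to every candidate key.
{G}⁺ = {G}, which is not all of the schema, so we must add further attributes.
{G, H}⁺: GH→CMN adds C, M, N; HM→CNP adds P; GMN→BCH adds B → {B, C, G, H, M, N, P}. Minimal: {H}⁺ = {H}; {G}⁺ = {G} — none reach the full schema.
{B, G, M}⁺: BG→CN adds C, N; GMN→BCH adds H; HM→CNP adds P → {B, C, G, H, M, N, P}. Minimal: {G, M}⁺ = {G, M}; {B, M}⁺ = {B, M}; {B, G}⁺ = {B, C, G, N} — none reach the full schema.
{G, M, N}⁺: GMN→BCH adds B, C, H; HM→CNP adds P → {B, C, G, H, M, N, P}. Minimal: {M, N}⁺ = {M, N}; {G, N}⁺ = {G, N}; {G, M}⁺ = {G, M} — none reach the full schema.
Any other superkey contains one of these as a subset, so there are no further candidate keys.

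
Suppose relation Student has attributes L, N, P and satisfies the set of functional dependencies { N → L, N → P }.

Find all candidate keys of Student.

(N)

Attribute N never appears on the right-hand side of any dependency, so N must belong to every candidate key.
{N}⁺ = {L, N, P}, which is all of the schema, so {N} is the only candidate key.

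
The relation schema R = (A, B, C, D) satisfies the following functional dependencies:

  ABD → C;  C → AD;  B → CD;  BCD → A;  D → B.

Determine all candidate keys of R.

B, C, D

{B}⁺: B→CD adds C, D; BCD→A adds A → {A, B, C, D}.
{C}⁺: C→AD adds A, D; D→B adds B → {A, B, C, D}.
{D}⁺: D→B adds B; B→CD adds C; BCD→A adds A → {A, B, C, D}.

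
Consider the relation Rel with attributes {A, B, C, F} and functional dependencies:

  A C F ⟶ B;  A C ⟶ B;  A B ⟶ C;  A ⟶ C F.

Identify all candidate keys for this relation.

(A)

Attribute A never appears on the right-hand side of any dependency, so A must belong to every candidate key.
{A}⁺ = {A, B, C, F}, which is all of the schema, so {A} is the only candidate key.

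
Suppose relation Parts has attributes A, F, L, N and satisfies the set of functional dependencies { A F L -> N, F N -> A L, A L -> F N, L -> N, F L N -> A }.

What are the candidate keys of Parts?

{A, L}; {F, L}; {F, N}

{A, L}⁺: AL→FN adds F, N → {A, F, L, N}. Minimal: {L}⁺ = {L, N}; {A}⁺ = {A} — none reach the full schema.
{F, L}⁺: L→N adds N; FLN→A adds A → {A, F, L, N}. Minimal: {L}⁺ = {L, N}; {F}⁺ = {F} — none reach the full schema.
{F, N}⁺: FN→AL adds A, L → {A, F, L, N}. Minimal: {N}⁺ = {N}; {F}⁺ = {F} — none reach the full schema.
Any other superkey contains one of these as a subset, so there are no further candidate keys.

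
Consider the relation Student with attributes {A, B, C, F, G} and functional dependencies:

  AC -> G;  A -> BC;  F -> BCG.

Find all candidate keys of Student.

Attributes A, F never appear on any right-hand side, so every candidate key must contain {A, F}.
{A, F}⁺ = {A, B, C, F, G}, which is all of the schema, so {A, F} is the only candidate key.

{A, F}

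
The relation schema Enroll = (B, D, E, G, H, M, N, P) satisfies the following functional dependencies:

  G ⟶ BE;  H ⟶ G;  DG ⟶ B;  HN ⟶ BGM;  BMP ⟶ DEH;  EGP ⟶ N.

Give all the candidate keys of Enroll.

Attribute P never appears on the right-hand side of any dependency, so P must belong to every candidate key.
{P}⁺ = {P}, which is not all of the schema, so we must add further attributes.
{H, P}⁺: H→G adds G; G→BE adds B, E; EGP→N adds N; HN→BGM adds M; BMP→DEH adds D → {B, D, E, G, H, M, N, P}. Minimal: {P}⁺ = {P}; {H}⁺ = {B, E, G, H} — none reach the full schema.
{B, M, P}⁺: BMP→DEH adds D, E, H; H→G adds G; EGP→N adds N → {B, D, E, G, H, M, N, P}. Minimal: {M, P}⁺ = {M, P}; {B, P}⁺ = {B, P}; {B, M}⁺ = {B, M} — none reach the full schema.
{G, M, P}⁺: G→BE adds B, E; BMP→DEH adds D, H; EGP→N adds N → {B, D, E, G, H, M, N, P}. Minimal: {M, P}⁺ = {M, P}; {G, P}⁺ = {B, E, G, N, P}; {G, M}⁺ = {B, E, G, M} — none reach the full schema.

HP; BMP; GMP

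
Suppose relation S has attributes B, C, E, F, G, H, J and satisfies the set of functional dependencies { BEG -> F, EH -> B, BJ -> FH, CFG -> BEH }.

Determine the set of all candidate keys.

(B, C, G, J), (C, F, G, J), (C, E, G, H, J)

Attributes C, G, J never appear on any right-hand side, so every candidate key must contain {C, G, J}.
{C, G, J}⁺ = {C, G, J}, which is not all of the schema, so we must add further attributes.
{B, C, G, J}⁺: BJ→FH adds F, H; CFG→BEH adds E → {B, C, E, F, G, H, J}. Minimal: {C, G, J}⁺ = {C, G, J}; {B, G, J}⁺ = {B, F, G, H, J}; {B, C, J}⁺ = {B, C, F, H, J}; … — none reach the full schema.
{C, F, G, J}⁺: CFG→BEH adds B, E, H → {B, C, E, F, G, H, J}. Minimal: {F, G, J}⁺ = {F, G, J}; {C, G, J}⁺ = {C, G, J}; {C, F, J}⁺ = {C, F, J}; … — none reach the full schema.
{C, E, G, H, J}⁺: EH→B adds B; BJ→FH adds F → {B, C, E, F, G, H, J}. Minimal: {E, G, H, J}⁺ = {B, E, F, G, H, J}; {C, G, H, J}⁺ = {C, G, H, J}; {C, E, H, J}⁺ = {B, C, E, F, H, J}; … — none reach the full schema.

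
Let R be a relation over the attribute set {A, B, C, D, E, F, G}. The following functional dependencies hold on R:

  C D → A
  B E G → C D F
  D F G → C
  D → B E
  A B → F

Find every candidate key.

{D, G}, {B, E, G}

Attribute G never appears on the right-hand side of any dependency, so G must belong to every candidate key.
{G}⁺ = {G}, which is not all of the schema, so we must add further attributes.
{D, G}⁺: D→BE adds B, E; BEG→CDF adds C, F; CD→A adds A → {A, B, C, D, E, F, G}.
{B, E, G}⁺: BEG→CDF adds C, D, F; CD→A adds A → {A, B, C, D, E, F, G}.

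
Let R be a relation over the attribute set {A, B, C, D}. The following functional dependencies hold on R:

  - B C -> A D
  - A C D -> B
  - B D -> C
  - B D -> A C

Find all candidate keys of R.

{B, C}⁺: BC→AD adds A, D → {A, B, C, D}. Minimal: {C}⁺ = {C}; {B}⁺ = {B} — none reach the full schema.
{B, D}⁺: BD→C adds C; BD→AC adds A → {A, B, C, D}. Minimal: {D}⁺ = {D}; {B}⁺ = {B} — none reach the full schema.
{A, C, D}⁺: ACD→B adds B → {A, B, C, D}. Minimal: {C, D}⁺ = {C, D}; {A, D}⁺ = {A, D}; {A, C}⁺ = {A, C} — none reach the full schema.

BC, BD, ACD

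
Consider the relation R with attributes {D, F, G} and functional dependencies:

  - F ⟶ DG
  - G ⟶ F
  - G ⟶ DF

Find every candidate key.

{F}⁺: F→DG adds D, G → {D, F, G}.
{G}⁺: G→F adds F; G→DF adds D → {D, F, G}.
Any other superkey contains one of these as a subset, so there are no further candidate keys.

{F}, {G}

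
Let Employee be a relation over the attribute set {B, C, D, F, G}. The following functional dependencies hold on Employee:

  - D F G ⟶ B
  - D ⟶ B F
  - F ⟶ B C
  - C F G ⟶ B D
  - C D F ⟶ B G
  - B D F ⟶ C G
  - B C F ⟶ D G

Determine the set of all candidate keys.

(D); (F)

{D}⁺: D→BF adds B, F; F→BC adds C; CDF→BG adds G → {B, C, D, F, G}.
{F}⁺: F→BC adds B, C; BCF→DG adds D, G → {B, C, D, F, G}.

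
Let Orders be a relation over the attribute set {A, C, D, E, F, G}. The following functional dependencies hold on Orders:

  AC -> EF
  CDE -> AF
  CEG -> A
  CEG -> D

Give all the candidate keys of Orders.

Attributes C, G never appear on any right-hand side, so every candidate key must contain {C, G}.
{C, G}⁺ = {C, G}, which is not all of the schema, so we must add further attributes.
{A, C, G}⁺: AC→EF adds E, F; CEG→D adds D → {A, C, D, E, F, G}. Minimal: {C, G}⁺ = {C, G}; {A, G}⁺ = {A, G}; {A, C}⁺ = {A, C, E, F} — none reach the full schema.
{C, E, G}⁺: CEG→A adds A; CEG→D adds D; AC→EF adds F → {A, C, D, E, F, G}. Minimal: {E, G}⁺ = {E, G}; {C, G}⁺ = {C, G}; {C, E}⁺ = {C, E} — none reach the full schema.
Any other superkey contains one of these as a subset, so there are no further candidate keys.

{A, C, G}, {C, E, G}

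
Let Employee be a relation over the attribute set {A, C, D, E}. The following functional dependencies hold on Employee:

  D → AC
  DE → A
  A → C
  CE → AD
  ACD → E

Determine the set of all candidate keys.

D, AE, CE

{D}⁺: D→AC adds A, C; ACD→E adds E → {A, C, D, E}.
{A, E}⁺: A→C adds C; CE→AD adds D → {A, C, D, E}. Minimal: {E}⁺ = {E}; {A}⁺ = {A, C} — none reach the full schema.
{C, E}⁺: CE→AD adds A, D → {A, C, D, E}. Minimal: {E}⁺ = {E}; {C}⁺ = {C} — none reach the full schema.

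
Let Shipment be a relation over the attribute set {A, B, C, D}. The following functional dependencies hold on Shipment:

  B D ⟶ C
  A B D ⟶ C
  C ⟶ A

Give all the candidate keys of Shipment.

(B, D)

{B, D}⁺: BD→C adds C; C→A adds A → {A, B, C, D}. Minimal: {D}⁺ = {D}; {B}⁺ = {B} — none reach the full schema.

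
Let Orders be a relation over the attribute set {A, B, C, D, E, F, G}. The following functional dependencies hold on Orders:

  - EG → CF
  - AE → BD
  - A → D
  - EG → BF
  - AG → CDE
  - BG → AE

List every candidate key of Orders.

{A, G}⁺: A→D adds D; AG→CDE adds C, E; EG→CF adds F; AE→BD adds B → {A, B, C, D, E, F, G}. Minimal: {G}⁺ = {G}; {A}⁺ = {A, D} — none reach the full schema.
{B, G}⁺: BG→AE adds A, E; EG→CF adds C, F; AE→BD adds D → {A, B, C, D, E, F, G}. Minimal: {G}⁺ = {G}; {B}⁺ = {B} — none reach the full schema.
{E, G}⁺: EG→CF adds C, F; EG→BF adds B; BG→AE adds A; AE→BD adds D → {A, B, C, D, E, F, G}. Minimal: {G}⁺ = {G}; {E}⁺ = {E} — none reach the full schema.
Any other superkey contains one of these as a subset, so there are no further candidate keys.

{A, G}, {B, G}, {E, G}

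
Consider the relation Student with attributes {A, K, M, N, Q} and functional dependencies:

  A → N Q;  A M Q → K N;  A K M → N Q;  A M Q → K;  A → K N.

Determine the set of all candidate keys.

Attributes A, M never appear on any right-hand side, so every candidate key must contain {A, M}.
{A, M}⁺ = {A, K, M, N, Q}, which is all of the schema, so {A, M} is the only candidate key.

{A, M}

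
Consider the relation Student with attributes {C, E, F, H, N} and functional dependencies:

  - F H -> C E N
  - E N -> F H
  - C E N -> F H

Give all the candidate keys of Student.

(E, N); (F, H)

{E, N}⁺: EN→FH adds F, H; FH→CEN adds C → {C, E, F, H, N}. Minimal: {N}⁺ = {N}; {E}⁺ = {E} — none reach the full schema.
{F, H}⁺: FH→CEN adds C, E, N → {C, E, F, H, N}. Minimal: {H}⁺ = {H}; {F}⁺ = {F} — none reach the full schema.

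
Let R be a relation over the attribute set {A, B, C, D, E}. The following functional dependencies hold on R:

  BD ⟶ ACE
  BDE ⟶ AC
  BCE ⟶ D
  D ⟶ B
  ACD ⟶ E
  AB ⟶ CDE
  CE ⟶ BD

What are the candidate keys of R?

{D}⁺: D→B adds B; BD→ACE adds A, C, E → {A, B, C, D, E}.
{A, B}⁺: AB→CDE adds C, D, E → {A, B, C, D, E}. Minimal: {B}⁺ = {B}; {A}⁺ = {A} — none reach the full schema.
{C, E}⁺: CE→BD adds B, D; BD→ACE adds A → {A, B, C, D, E}. Minimal: {E}⁺ = {E}; {C}⁺ = {C} — none reach the full schema.
Any other superkey contains one of these as a subset, so there are no further candidate keys.

(D), (A, B), (C, E)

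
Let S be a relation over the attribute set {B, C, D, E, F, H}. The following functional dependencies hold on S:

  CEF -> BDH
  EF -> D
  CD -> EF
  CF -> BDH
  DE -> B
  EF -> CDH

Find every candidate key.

{C, D}⁺: CD→EF adds E, F; CF→BDH adds B, H → {B, C, D, E, F, H}. Minimal: {D}⁺ = {D}; {C}⁺ = {C} — none reach the full schema.
{C, F}⁺: CF→BDH adds B, D, H; CD→EF adds E → {B, C, D, E, F, H}. Minimal: {F}⁺ = {F}; {C}⁺ = {C} — none reach the full schema.
{E, F}⁺: EF→D adds D; DE→B adds B; EF→CDH adds C, H → {B, C, D, E, F, H}. Minimal: {F}⁺ = {F}; {E}⁺ = {E} — none reach the full schema.

CD; CF; EF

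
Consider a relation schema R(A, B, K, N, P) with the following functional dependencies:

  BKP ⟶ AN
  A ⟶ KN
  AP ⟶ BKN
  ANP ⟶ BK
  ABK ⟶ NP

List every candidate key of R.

{A, B}⁺: A→KN adds K, N; ABK→NP adds P → {A, B, K, N, P}. Minimal: {B}⁺ = {B}; {A}⁺ = {A, K, N} — none reach the full schema.
{A, P}⁺: A→KN adds K, N; AP→BKN adds B → {A, B, K, N, P}. Minimal: {P}⁺ = {P}; {A}⁺ = {A, K, N} — none reach the full schema.
{B, K, P}⁺: BKP→AN adds A, N → {A, B, K, N, P}. Minimal: {K, P}⁺ = {K, P}; {B, P}⁺ = {B, P}; {B, K}⁺ = {B, K} — none reach the full schema.
Any other superkey contains one of these as a subset, so there are no further candidate keys.

{A, B}, {A, P}, {B, K, P}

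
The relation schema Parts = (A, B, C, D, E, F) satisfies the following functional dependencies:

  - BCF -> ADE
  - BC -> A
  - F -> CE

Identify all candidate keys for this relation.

{B, F}⁺: F→CE adds C, E; BCF→ADE adds A, D → {A, B, C, D, E, F}. Minimal: {F}⁺ = {C, E, F}; {B}⁺ = {B} — none reach the full schema.

(B, F)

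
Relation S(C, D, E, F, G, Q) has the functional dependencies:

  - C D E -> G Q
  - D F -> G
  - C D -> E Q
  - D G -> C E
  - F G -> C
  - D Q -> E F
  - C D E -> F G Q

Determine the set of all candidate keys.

Attribute D never appears on the right-hand side of any dependency, so D must belong to every candidate key.
{D}⁺ = {D}, which is not all of the schema, so we must add further attributes.
{C, D}⁺: CD→EQ adds E, Q; DQ→EF adds F; CDE→FGQ adds G → {C, D, E, F, G, Q}.
{D, F}⁺: DF→G adds G; DG→CE adds C, E; CDE→FGQ adds Q → {C, D, E, F, G, Q}.
{D, G}⁺: DG→CE adds C, E; CDE→FGQ adds F, Q → {C, D, E, F, G, Q}.
{D, Q}⁺: DQ→EF adds E, F; DF→G adds G; DG→CE adds C → {C, D, E, F, G, Q}.

CD, DF, DG, DQ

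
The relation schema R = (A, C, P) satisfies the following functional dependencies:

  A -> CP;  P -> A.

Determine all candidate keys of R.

{A}⁺: A→CP adds C, P → {A, C, P}.
{P}⁺: P→A adds A; A→CP adds C → {A, C, P}.

(A); (P)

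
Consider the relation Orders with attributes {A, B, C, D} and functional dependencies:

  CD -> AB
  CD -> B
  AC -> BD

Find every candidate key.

AC; CD

{A, C}⁺: AC→BD adds B, D → {A, B, C, D}.
{C, D}⁺: CD→AB adds A, B → {A, B, C, D}.
Any other superkey contains one of these as a subset, so there are no further candidate keys.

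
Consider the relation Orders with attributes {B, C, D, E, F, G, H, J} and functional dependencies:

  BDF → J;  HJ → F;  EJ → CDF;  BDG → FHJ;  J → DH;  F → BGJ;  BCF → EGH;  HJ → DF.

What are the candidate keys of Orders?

CF, CJ, EF, EJ, BCDG, BDEG

{C, F}⁺: F→BGJ adds B, G, J; BCF→EGH adds E, H; HJ→DF adds D → {B, C, D, E, F, G, H, J}.
{C, J}⁺: J→DH adds D, H; HJ→DF adds F; F→BGJ adds B, G; BCF→EGH adds E → {B, C, D, E, F, G, H, J}.
{E, F}⁺: F→BGJ adds B, G, J; EJ→CDF adds C, D; BDG→FHJ adds H → {B, C, D, E, F, G, H, J}.
{E, J}⁺: EJ→CDF adds C, D, F; J→DH adds H; F→BGJ adds B, G → {B, C, D, E, F, G, H, J}.
{B, C, D, G}⁺: BDG→FHJ adds F, H, J; BCF→EGH adds E → {B, C, D, E, F, G, H, J}.
{B, D, E, G}⁺: BDG→FHJ adds F, H, J; EJ→CDF adds C → {B, C, D, E, F, G, H, J}.
Any other superkey contains one of these as a subset, so there are no further candidate keys.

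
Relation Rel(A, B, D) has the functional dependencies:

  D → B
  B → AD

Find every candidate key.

(B), (D)

{B}⁺: B→AD adds A, D → {A, B, D}.
{D}⁺: D→B adds B; B→AD adds A → {A, B, D}.
Any other superkey contains one of these as a subset, so there are no further candidate keys.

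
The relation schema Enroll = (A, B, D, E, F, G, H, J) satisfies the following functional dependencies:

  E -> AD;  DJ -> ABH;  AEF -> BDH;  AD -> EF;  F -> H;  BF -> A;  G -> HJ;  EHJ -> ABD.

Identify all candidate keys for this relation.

{D, G}⁺: G→HJ adds H, J; DJ→ABH adds A, B; AD→EF adds E, F → {A, B, D, E, F, G, H, J}.
{E, G}⁺: E→AD adds A, D; AD→EF adds F; F→H adds H; G→HJ adds J; EHJ→ABD adds B → {A, B, D, E, F, G, H, J}.
Any other superkey contains one of these as a subset, so there are no further candidate keys.

(D, G); (E, G)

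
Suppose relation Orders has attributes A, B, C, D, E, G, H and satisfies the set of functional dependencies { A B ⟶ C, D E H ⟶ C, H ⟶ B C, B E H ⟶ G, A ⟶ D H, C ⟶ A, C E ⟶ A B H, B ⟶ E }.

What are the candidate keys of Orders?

{A}⁺: A→DH adds D, H; H→BC adds B, C; B→E adds E; BEH→G adds G → {A, B, C, D, E, G, H}.
{C}⁺: C→A adds A; A→DH adds D, H; H→BC adds B; B→E adds E; BEH→G adds G → {A, B, C, D, E, G, H}.
{H}⁺: H→BC adds B, C; C→A adds A; B→E adds E; BEH→G adds G; A→DH adds D → {A, B, C, D, E, G, H}.

(A), (C), (H)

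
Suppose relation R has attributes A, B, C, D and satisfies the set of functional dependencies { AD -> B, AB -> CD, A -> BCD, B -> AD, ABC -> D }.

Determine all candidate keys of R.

{A}, {B}

{A}⁺: A→BCD adds B, C, D → {A, B, C, D}.
{B}⁺: B→AD adds A, D; AB→CD adds C → {A, B, C, D}.
Any other superkey contains one of these as a subset, so there are no further candidate keys.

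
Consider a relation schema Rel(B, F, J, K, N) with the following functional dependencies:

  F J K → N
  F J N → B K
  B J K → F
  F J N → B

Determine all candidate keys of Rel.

BJK; FJK; FJN

Attribute J never appears on the right-hand side of any dependency, so J must belong to every candidate key.
{J}⁺ = {J}, which is not all of the schema, so we must add further attributes.
{B, J, K}⁺: BJK→F adds F; FJK→N adds N → {B, F, J, K, N}.
{F, J, K}⁺: FJK→N adds N; FJN→BK adds B → {B, F, J, K, N}.
{F, J, N}⁺: FJN→BK adds B, K → {B, F, J, K, N}.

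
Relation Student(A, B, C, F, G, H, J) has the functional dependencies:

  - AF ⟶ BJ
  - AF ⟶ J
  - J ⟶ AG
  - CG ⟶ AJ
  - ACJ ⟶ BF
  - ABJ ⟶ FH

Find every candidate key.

{C, G}, {C, J}, {A, C, F}

Attribute C never appears on the right-hand side of any dependency, so C must belong to every candidate key.
{C}⁺ = {C}, which is not all of the schema, so we must add further attributes.
{C, G}⁺: CG→AJ adds A, J; ACJ→BF adds B, F; ABJ→FH adds H → {A, B, C, F, G, H, J}. Minimal: {G}⁺ = {G}; {C}⁺ = {C} — none reach the full schema.
{C, J}⁺: J→AG adds A, G; ACJ→BF adds B, F; ABJ→FH adds H → {A, B, C, F, G, H, J}. Minimal: {J}⁺ = {A, G, J}; {C}⁺ = {C} — none reach the full schema.
{A, C, F}⁺: AF→BJ adds B, J; J→AG adds G; ABJ→FH adds H → {A, B, C, F, G, H, J}. Minimal: {C, F}⁺ = {C, F}; {A, F}⁺ = {A, B, F, G, H, J}; {A, C}⁺ = {A, C} — none reach the full schema.
Any other superkey contains one of these as a subset, so there are no further candidate keys.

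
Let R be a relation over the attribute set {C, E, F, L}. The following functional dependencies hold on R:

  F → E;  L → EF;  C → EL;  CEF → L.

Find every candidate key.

Attribute C never appears on the right-hand side of any dependency, so C must belong to every candidate key.
{C}⁺ = {C, E, F, L}, which is all of the schema, so {C} is the only candidate key.

C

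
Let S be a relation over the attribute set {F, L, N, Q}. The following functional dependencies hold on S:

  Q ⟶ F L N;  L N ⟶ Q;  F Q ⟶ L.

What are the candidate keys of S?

{Q}, {L, N}

{Q}⁺: Q→FLN adds F, L, N → {F, L, N, Q}.
{L, N}⁺: LN→Q adds Q; Q→FLN adds F → {F, L, N, Q}. Minimal: {N}⁺ = {N}; {L}⁺ = {L} — none reach the full schema.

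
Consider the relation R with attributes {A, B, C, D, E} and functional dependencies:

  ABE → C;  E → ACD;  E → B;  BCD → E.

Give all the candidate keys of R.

{E}⁺: E→ACD adds A, C, D; E→B adds B → {A, B, C, D, E}.
{B, C, D}⁺: BCD→E adds E; E→ACD adds A → {A, B, C, D, E}. Minimal: {C, D}⁺ = {C, D}; {B, D}⁺ = {B, D}; {B, C}⁺ = {B, C} — none reach the full schema.

{E}, {B, C, D}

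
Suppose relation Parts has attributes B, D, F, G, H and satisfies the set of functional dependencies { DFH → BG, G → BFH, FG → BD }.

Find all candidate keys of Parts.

{G}, {D, F, H}

{G}⁺: G→BFH adds B, F, H; FG→BD adds D → {B, D, F, G, H}.
{D, F, H}⁺: DFH→BG adds B, G → {B, D, F, G, H}. Minimal: {F, H}⁺ = {F, H}; {D, H}⁺ = {D, H}; {D, F}⁺ = {D, F} — none reach the full schema.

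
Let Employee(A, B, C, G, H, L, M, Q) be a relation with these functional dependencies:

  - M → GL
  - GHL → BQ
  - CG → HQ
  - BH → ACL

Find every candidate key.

{C, M}⁺: M→GL adds G, L; CG→HQ adds H, Q; GHL→BQ adds B; BH→ACL adds A → {A, B, C, G, H, L, M, Q}.
{H, M}⁺: M→GL adds G, L; GHL→BQ adds B, Q; BH→ACL adds A, C → {A, B, C, G, H, L, M, Q}.

CM, HM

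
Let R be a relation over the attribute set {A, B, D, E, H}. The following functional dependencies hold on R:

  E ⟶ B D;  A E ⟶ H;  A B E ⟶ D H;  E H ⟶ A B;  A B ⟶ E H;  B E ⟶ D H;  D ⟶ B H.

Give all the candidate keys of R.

{E}⁺: E→BD adds B, D; BE→DH adds H; EH→AB adds A → {A, B, D, E, H}.
{A, B}⁺: AB→EH adds E, H; BE→DH adds D → {A, B, D, E, H}.
{A, D}⁺: D→BH adds B, H; AB→EH adds E → {A, B, D, E, H}.
Any other superkey contains one of these as a subset, so there are no further candidate keys.

(E), (A, B), (A, D)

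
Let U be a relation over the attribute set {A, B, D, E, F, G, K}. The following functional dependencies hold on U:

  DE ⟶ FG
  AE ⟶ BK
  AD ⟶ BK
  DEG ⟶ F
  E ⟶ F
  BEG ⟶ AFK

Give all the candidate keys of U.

Attributes D, E never appear on any right-hand side, so every candidate key must contain {D, E}.
{D, E}⁺ = {D, E, F, G}, which is not all of the schema, so we must add further attributes.
{A, D, E}⁺: DE→FG adds F, G; AE→BK adds B, K → {A, B, D, E, F, G, K}. Minimal: {D, E}⁺ = {D, E, F, G}; {A, E}⁺ = {A, B, E, F, K}; {A, D}⁺ = {A, B, D, K} — none reach the full schema.
{B, D, E}⁺: DE→FG adds F, G; BEG→AFK adds A, K → {A, B, D, E, F, G, K}. Minimal: {D, E}⁺ = {D, E, F, G}; {B, E}⁺ = {B, E, F}; {B, D}⁺ = {B, D} — none reach the full schema.
Any other superkey contains one of these as a subset, so there are no further candidate keys.

{A, D, E}; {B, D, E}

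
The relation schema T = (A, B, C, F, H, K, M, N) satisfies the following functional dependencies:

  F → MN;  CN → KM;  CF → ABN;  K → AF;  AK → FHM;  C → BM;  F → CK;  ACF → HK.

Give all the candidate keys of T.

{F}⁺: F→MN adds M, N; F→CK adds C, K; CF→ABN adds A, B; AK→FHM adds H → {A, B, C, F, H, K, M, N}.
{K}⁺: K→AF adds A, F; AK→FHM adds H, M; F→CK adds C; F→MN adds N; CF→ABN adds B → {A, B, C, F, H, K, M, N}.
{C, N}⁺: CN→KM adds K, M; K→AF adds A, F; AK→FHM adds H; C→BM adds B → {A, B, C, F, H, K, M, N}. Minimal: {N}⁺ = {N}; {C}⁺ = {B, C, M} — none reach the full schema.
Any other superkey contains one of these as a subset, so there are no further candidate keys.

(F), (K), (C, N)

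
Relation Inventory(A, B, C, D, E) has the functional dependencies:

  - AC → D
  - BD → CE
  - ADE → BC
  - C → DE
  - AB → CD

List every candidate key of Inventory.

Attribute A never appears on the right-hand side of any dependency, so A must belong to every candidate key.
{A}⁺ = {A}, which is not all of the schema, so we must add further attributes.
{A, B}⁺: AB→CD adds C, D; BD→CE adds E → {A, B, C, D, E}. Minimal: {B}⁺ = {B}; {A}⁺ = {A} — none reach the full schema.
{A, C}⁺: AC→D adds D; C→DE adds E; ADE→BC adds B → {A, B, C, D, E}. Minimal: {C}⁺ = {C, D, E}; {A}⁺ = {A} — none reach the full schema.
{A, D, E}⁺: ADE→BC adds B, C → {A, B, C, D, E}. Minimal: {D, E}⁺ = {D, E}; {A, E}⁺ = {A, E}; {A, D}⁺ = {A, D} — none reach the full schema.
Any other superkey contains one of these as a subset, so there are no further candidate keys.

{A, B}, {A, C}, {A, D, E}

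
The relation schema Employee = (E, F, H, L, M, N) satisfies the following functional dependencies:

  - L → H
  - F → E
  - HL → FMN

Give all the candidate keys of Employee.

{L}⁺: L→H adds H; HL→FMN adds F, M, N; F→E adds E → {E, F, H, L, M, N}.

{L}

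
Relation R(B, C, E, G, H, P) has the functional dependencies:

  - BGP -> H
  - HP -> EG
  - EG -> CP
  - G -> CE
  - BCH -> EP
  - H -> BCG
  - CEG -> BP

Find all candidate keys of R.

{G}⁺: G→CE adds C, E; CEG→BP adds B, P; BGP→H adds H → {B, C, E, G, H, P}.
{H}⁺: H→BCG adds B, C, G; G→CE adds E; BCH→EP adds P → {B, C, E, G, H, P}.

{G}, {H}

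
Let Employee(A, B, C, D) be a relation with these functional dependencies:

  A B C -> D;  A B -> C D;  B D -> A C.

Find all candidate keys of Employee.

(A, B); (B, D)

{A, B}⁺: AB→CD adds C, D → {A, B, C, D}. Minimal: {B}⁺ = {B}; {A}⁺ = {A} — none reach the full schema.
{B, D}⁺: BD→AC adds A, C → {A, B, C, D}. Minimal: {D}⁺ = {D}; {B}⁺ = {B} — none reach the full schema.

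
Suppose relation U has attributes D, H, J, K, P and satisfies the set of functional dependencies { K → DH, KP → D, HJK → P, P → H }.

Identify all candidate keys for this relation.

{J, K}

{J, K}⁺: K→DH adds D, H; HJK→P adds P → {D, H, J, K, P}. Minimal: {K}⁺ = {D, H, K}; {J}⁺ = {J} — none reach the full schema.
No other minimal superkey exists.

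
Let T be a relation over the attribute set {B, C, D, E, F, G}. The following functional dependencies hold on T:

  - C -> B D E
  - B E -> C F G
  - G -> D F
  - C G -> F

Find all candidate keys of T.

{C}, {B, E}

{C}⁺: C→BDE adds B, D, E; BE→CFG adds F, G → {B, C, D, E, F, G}.
{B, E}⁺: BE→CFG adds C, F, G; G→DF adds D → {B, C, D, E, F, G}. Minimal: {E}⁺ = {E}; {B}⁺ = {B} — none reach the full schema.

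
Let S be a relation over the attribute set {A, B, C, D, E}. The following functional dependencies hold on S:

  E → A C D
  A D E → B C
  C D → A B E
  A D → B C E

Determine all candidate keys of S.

{E}⁺: E→ACD adds A, C, D; ADE→BC adds B → {A, B, C, D, E}.
{A, D}⁺: AD→BCE adds B, C, E → {A, B, C, D, E}.
{C, D}⁺: CD→ABE adds A, B, E → {A, B, C, D, E}.
Any other superkey contains one of these as a subset, so there are no further candidate keys.

(E), (A, D), (C, D)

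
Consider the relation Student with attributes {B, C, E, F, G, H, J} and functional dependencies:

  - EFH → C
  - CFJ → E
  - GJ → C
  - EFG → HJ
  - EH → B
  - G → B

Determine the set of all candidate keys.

{E, F, G}⁺: EFG→HJ adds H, J; EH→B adds B; EFH→C adds C → {B, C, E, F, G, H, J}.
{F, G, J}⁺: GJ→C adds C; G→B adds B; CFJ→E adds E; EFG→HJ adds H → {B, C, E, F, G, H, J}.

{E, F, G}, {F, G, J}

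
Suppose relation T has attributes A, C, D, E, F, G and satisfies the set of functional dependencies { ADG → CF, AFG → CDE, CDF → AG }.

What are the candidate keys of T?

{A, D, G}⁺: ADG→CF adds C, F; AFG→CDE adds E → {A, C, D, E, F, G}. Minimal: {D, G}⁺ = {D, G}; {A, G}⁺ = {A, G}; {A, D}⁺ = {A, D} — none reach the full schema.
{A, F, G}⁺: AFG→CDE adds C, D, E → {A, C, D, E, F, G}. Minimal: {F, G}⁺ = {F, G}; {A, G}⁺ = {A, G}; {A, F}⁺ = {A, F} — none reach the full schema.
{C, D, F}⁺: CDF→AG adds A, G; AFG→CDE adds E → {A, C, D, E, F, G}. Minimal: {D, F}⁺ = {D, F}; {C, F}⁺ = {C, F}; {C, D}⁺ = {C, D} — none reach the full schema.

(A, D, G), (A, F, G), (C, D, F)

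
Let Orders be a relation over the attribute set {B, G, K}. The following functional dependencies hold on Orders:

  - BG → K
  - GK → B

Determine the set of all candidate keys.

{B, G}⁺: BG→K adds K → {B, G, K}.
{G, K}⁺: GK→B adds B → {B, G, K}.

BG, GK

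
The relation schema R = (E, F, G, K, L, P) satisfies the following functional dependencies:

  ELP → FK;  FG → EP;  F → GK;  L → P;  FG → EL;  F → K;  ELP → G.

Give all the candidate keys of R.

{F}⁺: F→GK adds G, K; FG→EL adds E, L; FG→EP adds P → {E, F, G, K, L, P}.
{E, L}⁺: L→P adds P; ELP→G adds G; ELP→FK adds F, K → {E, F, G, K, L, P}. Minimal: {L}⁺ = {L, P}; {E}⁺ = {E} — none reach the full schema.

F; EL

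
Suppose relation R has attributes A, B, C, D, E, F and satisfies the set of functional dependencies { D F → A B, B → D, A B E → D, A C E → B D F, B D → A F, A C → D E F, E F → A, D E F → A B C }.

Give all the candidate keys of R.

{A, C}, {B, C}, {B, E}, {C, D, F}, {C, E, F}, {D, E, F}

{A, C}⁺: AC→DEF adds D, E, F; DEF→ABC adds B → {A, B, C, D, E, F}.
{B, C}⁺: B→D adds D; BD→AF adds A, F; AC→DEF adds E → {A, B, C, D, E, F}.
{B, E}⁺: B→D adds D; BD→AF adds A, F; DEF→ABC adds C → {A, B, C, D, E, F}.
{C, D, F}⁺: DF→AB adds A, B; AC→DEF adds E → {A, B, C, D, E, F}.
{C, E, F}⁺: EF→A adds A; ACE→BDF adds B, D → {A, B, C, D, E, F}.
{D, E, F}⁺: DF→AB adds A, B; DEF→ABC adds C → {A, B, C, D, E, F}.
Any other superkey contains one of these as a subset, so there are no further candidate keys.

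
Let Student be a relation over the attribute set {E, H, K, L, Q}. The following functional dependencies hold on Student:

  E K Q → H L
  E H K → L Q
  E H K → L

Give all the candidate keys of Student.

Attributes E, K never appear on any right-hand side, so every candidate key must contain {E, K}.
{E, K}⁺ = {E, K}, which is not all of the schema, so we must add further attributes.
{E, H, K}⁺: EHK→LQ adds L, Q → {E, H, K, L, Q}.
{E, K, Q}⁺: EKQ→HL adds H, L → {E, H, K, L, Q}.

{E, H, K}; {E, K, Q}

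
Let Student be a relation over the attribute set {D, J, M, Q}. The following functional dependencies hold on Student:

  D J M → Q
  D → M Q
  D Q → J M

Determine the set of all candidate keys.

{D}

Attribute D never appears on the right-hand side of any dependency, so D must belong to every candidate key.
{D}⁺ = {D, J, M, Q}, which is all of the schema, so {D} is the only candidate key.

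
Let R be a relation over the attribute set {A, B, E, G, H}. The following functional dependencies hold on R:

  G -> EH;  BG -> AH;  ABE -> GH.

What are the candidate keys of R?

{B, G}, {A, B, E}

Attribute B never appears on the right-hand side of any dependency, so B must belong to every candidate key.
{B}⁺ = {B}, which is not all of the schema, so we must add further attributes.
{B, G}⁺: G→EH adds E, H; BG→AH adds A → {A, B, E, G, H}. Minimal: {G}⁺ = {E, G, H}; {B}⁺ = {B} — none reach the full schema.
{A, B, E}⁺: ABE→GH adds G, H → {A, B, E, G, H}. Minimal: {B, E}⁺ = {B, E}; {A, E}⁺ = {A, E}; {A, B}⁺ = {A, B} — none reach the full schema.
Any other superkey contains one of these as a subset, so there are no further candidate keys.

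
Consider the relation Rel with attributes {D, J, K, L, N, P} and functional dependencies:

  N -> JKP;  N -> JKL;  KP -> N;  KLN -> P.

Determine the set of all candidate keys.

{D, N}⁺: N→JKP adds J, K, P; N→JKL adds L → {D, J, K, L, N, P}. Minimal: {N}⁺ = {J, K, L, N, P}; {D}⁺ = {D} — none reach the full schema.
{D, K, P}⁺: KP→N adds N; N→JKP adds J; N→JKL adds L → {D, J, K, L, N, P}. Minimal: {K, P}⁺ = {J, K, L, N, P}; {D, P}⁺ = {D, P}; {D, K}⁺ = {D, K} — none reach the full schema.

{D, N}, {D, K, P}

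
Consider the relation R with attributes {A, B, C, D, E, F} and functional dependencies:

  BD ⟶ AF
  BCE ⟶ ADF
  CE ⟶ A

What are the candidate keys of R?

{B, C, E}

{B, C, E}⁺: BCE→ADF adds A, D, F → {A, B, C, D, E, F}. Minimal: {C, E}⁺ = {A, C, E}; {B, E}⁺ = {B, E}; {B, C}⁺ = {B, C} — none reach the full schema.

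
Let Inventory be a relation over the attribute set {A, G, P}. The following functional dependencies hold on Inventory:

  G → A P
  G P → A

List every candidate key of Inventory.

Attribute G never appears on the right-hand side of any dependency, so G must belong to every candidate key.
{G}⁺ = {A, G, P}, which is all of the schema, so {G} is the only candidate key.

{G}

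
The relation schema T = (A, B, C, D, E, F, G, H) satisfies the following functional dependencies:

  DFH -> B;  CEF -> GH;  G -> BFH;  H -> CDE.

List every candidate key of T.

Attribute A never appears on the right-hand side of any dependency, so A must belong to every candidate key.
{A}⁺ = {A}, which is not all of the schema, so we must add further attributes.
{A, G}⁺: G→BFH adds B, F, H; H→CDE adds C, D, E → {A, B, C, D, E, F, G, H}. Minimal: {G}⁺ = {B, C, D, E, F, G, H}; {A}⁺ = {A} — none reach the full schema.
{A, F, H}⁺: H→CDE adds C, D, E; DFH→B adds B; CEF→GH adds G → {A, B, C, D, E, F, G, H}. Minimal: {F, H}⁺ = {B, C, D, E, F, G, H}; {A, H}⁺ = {A, C, D, E, H}; {A, F}⁺ = {A, F} — none reach the full schema.
{A, C, E, F}⁺: CEF→GH adds G, H; G→BFH adds B; H→CDE adds D → {A, B, C, D, E, F, G, H}. Minimal: {C, E, F}⁺ = {B, C, D, E, F, G, H}; {A, E, F}⁺ = {A, E, F}; {A, C, F}⁺ = {A, C, F}; … — none reach the full schema.
Any other superkey contains one of these as a subset, so there are no further candidate keys.

(A, G), (A, F, H), (A, C, E, F)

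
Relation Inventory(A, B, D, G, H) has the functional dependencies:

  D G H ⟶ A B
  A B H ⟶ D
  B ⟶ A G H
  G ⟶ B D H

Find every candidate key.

{B}, {G}

{B}⁺: B→AGH adds A, G, H; G→BDH adds D → {A, B, D, G, H}.
{G}⁺: G→BDH adds B, D, H; DGH→AB adds A → {A, B, D, G, H}.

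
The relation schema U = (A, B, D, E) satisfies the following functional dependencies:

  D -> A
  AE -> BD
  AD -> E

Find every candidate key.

{D}⁺: D→A adds A; AD→E adds E; AE→BD adds B → {A, B, D, E}.
{A, E}⁺: AE→BD adds B, D → {A, B, D, E}.

(D), (A, E)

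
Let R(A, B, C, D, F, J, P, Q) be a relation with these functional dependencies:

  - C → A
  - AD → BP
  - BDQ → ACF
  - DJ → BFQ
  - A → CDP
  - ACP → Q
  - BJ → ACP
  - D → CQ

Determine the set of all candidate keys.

{A, J}; {B, J}; {C, J}; {D, J}

{A, J}⁺: A→CDP adds C, D, P; ACP→Q adds Q; AD→BP adds B; BDQ→ACF adds F → {A, B, C, D, F, J, P, Q}. Minimal: {J}⁺ = {J}; {A}⁺ = {A, B, C, D, F, P, Q} — none reach the full schema.
{B, J}⁺: BJ→ACP adds A, C, P; A→CDP adds D; ACP→Q adds Q; BDQ→ACF adds F → {A, B, C, D, F, J, P, Q}. Minimal: {J}⁺ = {J}; {B}⁺ = {B} — none reach the full schema.
{C, J}⁺: C→A adds A; A→CDP adds D, P; ACP→Q adds Q; AD→BP adds B; BDQ→ACF adds F → {A, B, C, D, F, J, P, Q}. Minimal: {J}⁺ = {J}; {C}⁺ = {A, B, C, D, F, P, Q} — none reach the full schema.
{D, J}⁺: DJ→BFQ adds B, F, Q; BJ→ACP adds A, C, P → {A, B, C, D, F, J, P, Q}. Minimal: {J}⁺ = {J}; {D}⁺ = {A, B, C, D, F, P, Q} — none reach the full schema.
Any other superkey contains one of these as a subset, so there are no further candidate keys.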